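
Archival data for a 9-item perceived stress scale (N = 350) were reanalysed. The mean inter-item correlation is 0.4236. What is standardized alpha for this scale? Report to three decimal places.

standardized alpha = 0.869

Standardized α = k·r̄ / (1 + (k−1)·r̄) = 9 × 0.4236 / (1 + 8 × 0.4236)
  = 3.8124 / 4.3888 = 0.869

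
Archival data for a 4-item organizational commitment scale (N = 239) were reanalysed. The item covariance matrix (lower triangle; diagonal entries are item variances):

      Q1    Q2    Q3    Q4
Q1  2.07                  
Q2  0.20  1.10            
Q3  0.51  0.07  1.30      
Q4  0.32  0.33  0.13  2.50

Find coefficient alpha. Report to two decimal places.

ΣVar(i) = 2.07 + 1.10 + 1.30 + 2.50 = 6.97
Sum of off-diagonal covariances = 1.56
σ²_T = 6.97 + 2 × 1.56 = 10.09
α = (k/(k−1))·(1 − ΣVar(i)/σ²_T) = (4/3)·(1 − 6.97/10.09) = 0.41

coefficient alpha = 0.41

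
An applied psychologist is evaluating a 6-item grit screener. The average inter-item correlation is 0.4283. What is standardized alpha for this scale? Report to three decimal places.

α = 0.818

Standardized α = k·r̄ / (1 + (k−1)·r̄) = 6 × 0.4283 / (1 + 5 × 0.4283)
  = 2.5698 / 3.1415 = 0.818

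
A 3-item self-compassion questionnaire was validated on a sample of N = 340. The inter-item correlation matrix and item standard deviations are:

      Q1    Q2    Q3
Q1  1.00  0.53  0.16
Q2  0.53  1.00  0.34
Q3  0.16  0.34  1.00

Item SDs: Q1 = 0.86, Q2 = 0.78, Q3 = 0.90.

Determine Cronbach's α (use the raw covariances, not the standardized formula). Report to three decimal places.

Cronbach's α = 0.599

Σσ²ᵢ = 0.86² + 0.78² + 0.90² = 2.1580
Covariances σ_ij = r_ij · s_i · s_j:
  σ(Q1,Q2) = 0.53 × 0.86 × 0.78 = 0.3555
  σ(Q1,Q3) = 0.16 × 0.86 × 0.90 = 0.1238
  σ(Q2,Q3) = 0.34 × 0.78 × 0.90 = 0.2387
σ²_T = Σσ²ᵢ + 2·Σσ_ij = 2.1580 + 2 × 0.7180 = 3.5940
α = (3/2)·(1 − 2.1580/3.5940) = 0.599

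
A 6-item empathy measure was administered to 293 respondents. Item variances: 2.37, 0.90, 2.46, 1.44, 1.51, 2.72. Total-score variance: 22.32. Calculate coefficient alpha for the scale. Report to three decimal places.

coefficient alpha = 0.587

ΣVar(i) = 2.37 + 0.90 + 2.46 + 1.44 + 1.51 + 2.72 = 11.40
α = (k/(k−1))·(1 − ΣVar(i)/Var(T)) = (6/5)·(1 − 11.40/22.32) = 0.587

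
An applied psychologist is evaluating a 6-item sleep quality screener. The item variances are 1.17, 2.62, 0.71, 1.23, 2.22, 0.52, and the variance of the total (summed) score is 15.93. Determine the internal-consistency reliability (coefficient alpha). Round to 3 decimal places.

sum of item variances = 1.17 + 2.62 + 0.71 + 1.23 + 2.22 + 0.52 = 8.47
α = (k/(k−1))·(1 − sum of item variances/σ²_total) = (6/5)·(1 − 8.47/15.93) = 0.562

α = 0.562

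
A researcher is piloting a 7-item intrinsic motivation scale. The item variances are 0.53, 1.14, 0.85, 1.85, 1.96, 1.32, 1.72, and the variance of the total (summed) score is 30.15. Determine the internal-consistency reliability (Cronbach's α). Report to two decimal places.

Cronbach's α = 0.80

Σσᵢ² = 0.53 + 1.14 + 0.85 + 1.85 + 1.96 + 1.32 + 1.72 = 9.37
α = (k/(k−1))·(1 − Σσᵢ²/σ²_T) = (7/6)·(1 − 9.37/30.15) = 0.80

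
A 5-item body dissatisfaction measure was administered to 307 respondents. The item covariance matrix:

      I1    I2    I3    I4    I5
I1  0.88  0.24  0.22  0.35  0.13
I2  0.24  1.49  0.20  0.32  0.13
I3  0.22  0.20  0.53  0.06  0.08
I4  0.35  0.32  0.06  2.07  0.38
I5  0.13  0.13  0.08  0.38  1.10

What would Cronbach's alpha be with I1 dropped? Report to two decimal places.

Cronbach's alpha = 0.41

Remaining items: I2, I3, I4, I5 (k = 4).
Σσ²ᵢ = 1.49 + 0.53 + 2.07 + 1.10 = 5.19
σ²_total = 5.19 + 2 × 1.17 = 7.53
α (item deleted) = (4/3)·(1 − 5.19/7.53) = 0.41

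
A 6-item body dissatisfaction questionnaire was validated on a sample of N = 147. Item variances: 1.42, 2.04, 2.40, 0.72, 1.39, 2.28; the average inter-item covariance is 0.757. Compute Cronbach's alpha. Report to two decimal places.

Σσᵢ² = 1.42 + 2.04 + 2.40 + 0.72 + 1.39 + 2.28 = 10.25
Sum of the 15 distinct covariances = 15 × 0.757 = 11.355
total variance = Σσᵢ² + 2·Σcov = 10.25 + 2 × 11.355 = 32.960
α = (6/5)·(1 − 10.25/32.960) = 0.83

Cronbach's alpha = 0.83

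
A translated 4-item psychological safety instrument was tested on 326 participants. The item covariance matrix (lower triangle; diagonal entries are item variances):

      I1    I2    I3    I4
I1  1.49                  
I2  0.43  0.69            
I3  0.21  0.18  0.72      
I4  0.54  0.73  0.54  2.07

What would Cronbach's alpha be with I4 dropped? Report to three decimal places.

Remaining items: I1, I2, I3 (k = 3).
Σσᵢ² = 1.49 + 0.69 + 0.72 = 2.90
σ²_T = 2.90 + 2 × 0.82 = 4.54
α (item deleted) = (3/2)·(1 − 2.90/4.54) = 0.542

Cronbach's alpha = 0.542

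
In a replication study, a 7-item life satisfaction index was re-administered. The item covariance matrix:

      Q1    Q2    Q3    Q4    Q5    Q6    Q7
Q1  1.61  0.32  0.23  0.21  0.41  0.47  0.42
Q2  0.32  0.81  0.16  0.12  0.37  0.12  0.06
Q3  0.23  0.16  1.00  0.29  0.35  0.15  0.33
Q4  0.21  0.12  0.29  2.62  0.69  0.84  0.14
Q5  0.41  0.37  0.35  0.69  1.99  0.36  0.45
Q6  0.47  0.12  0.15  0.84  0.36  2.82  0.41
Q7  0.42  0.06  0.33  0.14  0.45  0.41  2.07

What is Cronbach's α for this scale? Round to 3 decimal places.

Cronbach's α = 0.603

Σσ²ᵢ = 1.61 + 0.81 + 1.00 + 2.62 + 1.99 + 2.82 + 2.07 = 12.92
Sum of off-diagonal covariances = 6.90
total variance = 12.92 + 2 × 6.90 = 26.72
α = (k/(k−1))·(1 − Σσ²ᵢ/total variance) = (7/6)·(1 − 12.92/26.72) = 0.603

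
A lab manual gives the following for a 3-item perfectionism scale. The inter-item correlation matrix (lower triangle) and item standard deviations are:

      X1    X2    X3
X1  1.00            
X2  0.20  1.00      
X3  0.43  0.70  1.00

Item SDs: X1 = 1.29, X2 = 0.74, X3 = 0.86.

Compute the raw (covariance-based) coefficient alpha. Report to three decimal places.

α = 0.645

Σσ²ᵢ = 1.29² + 0.74² + 0.86² = 2.9513
Covariances σ_ij = r_ij · s_i · s_j:
  σ(X1,X2) = 0.20 × 1.29 × 0.74 = 0.1909
  σ(X1,X3) = 0.43 × 1.29 × 0.86 = 0.4770
  σ(X2,X3) = 0.70 × 0.74 × 0.86 = 0.4455
σ²_T = Σσ²ᵢ + 2·Σσ_ij = 2.9513 + 2 × 1.1134 = 5.1781
α = (3/2)·(1 − 2.9513/5.1781) = 0.645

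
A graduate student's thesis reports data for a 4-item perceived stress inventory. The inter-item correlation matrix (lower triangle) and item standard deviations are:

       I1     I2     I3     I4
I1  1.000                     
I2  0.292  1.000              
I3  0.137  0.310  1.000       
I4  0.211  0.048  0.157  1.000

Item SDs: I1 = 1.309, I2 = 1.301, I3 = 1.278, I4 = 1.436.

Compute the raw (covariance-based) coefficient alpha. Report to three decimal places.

coefficient alpha = 0.483

Σσ²ᵢ = 1.309² + 1.301² + 1.278² + 1.436² = 7.1015
Covariances σ_ij = r_ij · s_i · s_j:
  σ(I1,I2) = 0.292 × 1.309 × 1.301 = 0.4973
  σ(I1,I3) = 0.137 × 1.309 × 1.278 = 0.2292
  σ(I1,I4) = 0.211 × 1.309 × 1.436 = 0.3966
  σ(I2,I3) = 0.310 × 1.301 × 1.278 = 0.5154
  σ(I2,I4) = 0.048 × 1.301 × 1.436 = 0.0897
  σ(I3,I4) = 0.157 × 1.278 × 1.436 = 0.2881
σ²_T = Σσ²ᵢ + 2·Σσ_ij = 7.1015 + 2 × 2.0163 = 11.1341
α = (4/3)·(1 − 7.1015/11.1341) = 0.483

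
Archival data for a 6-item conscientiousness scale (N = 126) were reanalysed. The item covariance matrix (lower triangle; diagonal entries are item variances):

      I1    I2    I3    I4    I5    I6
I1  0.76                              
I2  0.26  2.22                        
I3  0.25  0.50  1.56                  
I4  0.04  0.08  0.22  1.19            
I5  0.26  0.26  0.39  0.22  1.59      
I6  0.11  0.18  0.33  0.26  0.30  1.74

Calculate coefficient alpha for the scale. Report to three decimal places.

Σσ²ᵢ = 0.76 + 2.22 + 1.56 + 1.19 + 1.59 + 1.74 = 9.06
Sum of the distinct covariances = 3.66
σ²_T = 9.06 + 2 × 3.66 = 16.38
α = (k/(k−1))·(1 − Σσ²ᵢ/σ²_T) = (6/5)·(1 − 9.06/16.38) = 0.536

coefficient alpha = 0.536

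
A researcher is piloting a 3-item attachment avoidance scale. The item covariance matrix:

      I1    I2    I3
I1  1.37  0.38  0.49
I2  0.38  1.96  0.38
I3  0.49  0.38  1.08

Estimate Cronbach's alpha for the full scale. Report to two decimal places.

α = 0.54

sum of item variances = 1.37 + 1.96 + 1.08 = 4.41
Sum of the distinct covariances = 1.25
σ²_total = 4.41 + 2 × 1.25 = 6.91
α = (k/(k−1))·(1 − sum of item variances/σ²_total) = (3/2)·(1 − 4.41/6.91) = 0.54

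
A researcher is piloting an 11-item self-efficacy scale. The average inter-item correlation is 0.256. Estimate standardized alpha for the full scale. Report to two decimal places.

α = 0.79

Standardized α = k·r̄ / (1 + (k−1)·r̄) = 11 × 0.256 / (1 + 10 × 0.256)
  = 2.8160 / 3.5600 = 0.79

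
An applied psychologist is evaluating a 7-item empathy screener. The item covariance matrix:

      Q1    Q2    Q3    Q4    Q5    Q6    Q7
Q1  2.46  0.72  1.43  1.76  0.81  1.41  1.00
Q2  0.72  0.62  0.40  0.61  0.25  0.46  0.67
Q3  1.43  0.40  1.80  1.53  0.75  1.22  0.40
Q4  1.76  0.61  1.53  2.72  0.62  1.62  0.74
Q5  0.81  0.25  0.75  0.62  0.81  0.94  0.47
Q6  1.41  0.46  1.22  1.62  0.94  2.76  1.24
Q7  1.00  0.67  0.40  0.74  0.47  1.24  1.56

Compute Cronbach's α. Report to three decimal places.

ΣVar(i) = 2.46 + 0.62 + 1.80 + 2.72 + 0.81 + 2.76 + 1.56 = 12.73
Sum of off-diagonal covariances = 19.05
σ²_total = 12.73 + 2 × 19.05 = 50.83
α = (k/(k−1))·(1 − ΣVar(i)/σ²_total) = (7/6)·(1 − 12.73/50.83) = 0.874

Cronbach's α = 0.874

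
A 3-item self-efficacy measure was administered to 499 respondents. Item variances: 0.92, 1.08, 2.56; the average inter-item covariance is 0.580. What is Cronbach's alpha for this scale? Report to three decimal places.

Σσ²ᵢ = 0.92 + 1.08 + 2.56 = 4.56
Sum of the 3 distinct covariances = 3 × 0.580 = 1.740
total variance = Σσ²ᵢ + 2·Σcov = 4.56 + 2 × 1.740 = 8.040
α = (3/2)·(1 − 4.56/8.040) = 0.649

α = 0.649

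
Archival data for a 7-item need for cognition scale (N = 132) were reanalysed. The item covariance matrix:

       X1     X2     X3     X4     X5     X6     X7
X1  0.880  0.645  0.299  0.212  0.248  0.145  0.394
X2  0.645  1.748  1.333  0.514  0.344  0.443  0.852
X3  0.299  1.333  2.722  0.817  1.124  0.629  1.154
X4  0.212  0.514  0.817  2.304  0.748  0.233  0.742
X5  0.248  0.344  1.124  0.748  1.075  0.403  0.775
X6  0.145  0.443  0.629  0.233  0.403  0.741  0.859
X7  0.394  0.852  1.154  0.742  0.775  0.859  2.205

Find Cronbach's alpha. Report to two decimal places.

Cronbach's alpha = 0.80

Σσ²ᵢ = 0.880 + 1.748 + 2.722 + 2.304 + 1.075 + 0.741 + 2.205 = 11.675
Σ_{i<j} σ_ij = 12.913
σ²_T = 11.675 + 2 × 12.913 = 37.501
α = (k/(k−1))·(1 − Σσ²ᵢ/σ²_T) = (7/6)·(1 − 11.675/37.501) = 0.80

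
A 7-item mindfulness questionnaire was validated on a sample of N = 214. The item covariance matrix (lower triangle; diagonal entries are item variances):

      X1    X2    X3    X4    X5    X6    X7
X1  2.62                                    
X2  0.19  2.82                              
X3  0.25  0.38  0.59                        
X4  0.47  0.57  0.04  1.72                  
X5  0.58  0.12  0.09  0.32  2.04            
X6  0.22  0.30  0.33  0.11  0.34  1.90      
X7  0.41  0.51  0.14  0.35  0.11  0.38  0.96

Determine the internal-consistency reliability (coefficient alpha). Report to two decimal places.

Σσ²ᵢ = 2.62 + 2.82 + 0.59 + 1.72 + 2.04 + 1.90 + 0.96 = 12.65
Sum of the distinct covariances = 6.21
total variance = 12.65 + 2 × 6.21 = 25.07
α = (k/(k−1))·(1 − Σσ²ᵢ/total variance) = (7/6)·(1 − 12.65/25.07) = 0.58

coefficient alpha = 0.58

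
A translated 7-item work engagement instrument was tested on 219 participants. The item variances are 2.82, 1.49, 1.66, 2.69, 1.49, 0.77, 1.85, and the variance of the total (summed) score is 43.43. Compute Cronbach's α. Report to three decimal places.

ΣVar(i) = 2.82 + 1.49 + 1.66 + 2.69 + 1.49 + 0.77 + 1.85 = 12.77
α = (k/(k−1))·(1 − ΣVar(i)/total variance) = (7/6)·(1 − 12.77/43.43) = 0.824

α = 0.824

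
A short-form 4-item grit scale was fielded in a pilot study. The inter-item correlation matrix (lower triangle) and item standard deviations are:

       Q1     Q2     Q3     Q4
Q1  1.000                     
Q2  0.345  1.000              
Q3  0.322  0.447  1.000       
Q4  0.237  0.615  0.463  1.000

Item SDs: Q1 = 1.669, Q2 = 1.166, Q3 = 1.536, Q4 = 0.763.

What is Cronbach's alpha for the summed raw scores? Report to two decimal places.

α = 0.68

Σσ²ᵢ = 1.669² + 1.166² + 1.536² + 0.763² = 7.0866
Covariances σ_ij = r_ij · s_i · s_j:
  σ(Q1,Q2) = 0.345 × 1.669 × 1.166 = 0.6714
  σ(Q1,Q3) = 0.322 × 1.669 × 1.536 = 0.8255
  σ(Q1,Q4) = 0.237 × 1.669 × 0.763 = 0.3018
  σ(Q2,Q3) = 0.447 × 1.166 × 1.536 = 0.8006
  σ(Q2,Q4) = 0.615 × 1.166 × 0.763 = 0.5471
  σ(Q3,Q4) = 0.463 × 1.536 × 0.763 = 0.5426
σ²_T = Σσ²ᵢ + 2·Σσ_ij = 7.0866 + 2 × 3.6890 = 14.4646
α = (4/3)·(1 − 7.0866/14.4646) = 0.68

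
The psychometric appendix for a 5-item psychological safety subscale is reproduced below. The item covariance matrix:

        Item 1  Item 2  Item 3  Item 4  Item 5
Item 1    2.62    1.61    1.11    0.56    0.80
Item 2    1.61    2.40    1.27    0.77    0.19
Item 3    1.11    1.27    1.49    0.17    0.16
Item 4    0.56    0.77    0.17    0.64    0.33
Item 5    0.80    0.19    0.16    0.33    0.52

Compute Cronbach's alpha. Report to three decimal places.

sum of item variances = 2.62 + 2.40 + 1.49 + 0.64 + 0.52 = 7.67
Sum of the distinct covariances = 6.97
σ²_total = 7.67 + 2 × 6.97 = 21.61
α = (k/(k−1))·(1 − sum of item variances/σ²_total) = (5/4)·(1 − 7.67/21.61) = 0.806

α = 0.806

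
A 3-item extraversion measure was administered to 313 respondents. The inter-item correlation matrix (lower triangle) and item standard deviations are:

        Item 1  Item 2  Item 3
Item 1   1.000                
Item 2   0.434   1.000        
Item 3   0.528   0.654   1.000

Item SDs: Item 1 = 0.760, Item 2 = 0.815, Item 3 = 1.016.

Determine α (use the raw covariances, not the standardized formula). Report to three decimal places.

Σσ²ᵢ = 0.760² + 0.815² + 1.016² = 2.2741
Covariances σ_ij = r_ij · s_i · s_j:
  σ(Item 1,Item 2) = 0.434 × 0.760 × 0.815 = 0.2688
  σ(Item 1,Item 3) = 0.528 × 0.760 × 1.016 = 0.4077
  σ(Item 2,Item 3) = 0.654 × 0.815 × 1.016 = 0.5415
σ²_T = Σσ²ᵢ + 2·Σσ_ij = 2.2741 + 2 × 1.2180 = 4.7101
α = (3/2)·(1 − 2.2741/4.7101) = 0.776

α = 0.776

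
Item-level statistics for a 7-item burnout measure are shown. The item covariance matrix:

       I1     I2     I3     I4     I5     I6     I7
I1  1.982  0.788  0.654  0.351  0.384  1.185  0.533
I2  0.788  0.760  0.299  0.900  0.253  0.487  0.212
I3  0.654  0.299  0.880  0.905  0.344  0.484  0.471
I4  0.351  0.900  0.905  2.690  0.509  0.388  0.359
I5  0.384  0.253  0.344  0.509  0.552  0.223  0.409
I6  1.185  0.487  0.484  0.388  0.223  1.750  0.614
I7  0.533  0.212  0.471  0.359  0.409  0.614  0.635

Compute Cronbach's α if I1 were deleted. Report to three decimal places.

Remaining items: I2, I3, I4, I5, I6, I7 (k = 6).
sum of item variances = 0.760 + 0.880 + 2.690 + 0.552 + 1.750 + 0.635 = 7.267
σ²_T = 7.267 + 2 × 6.857 = 20.981
α (item deleted) = (6/5)·(1 − 7.267/20.981) = 0.784

Cronbach's α = 0.784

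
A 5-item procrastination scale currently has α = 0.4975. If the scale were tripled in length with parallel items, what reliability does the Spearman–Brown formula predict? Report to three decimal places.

Length factor m = 3
α' = m·α / (1 + (m−1)·α)
   = 3 × 0.4975 / (1 + (3 − 1) × 0.4975)
   = 1.4925 / 1.9950 = 0.748

predicted reliability = 0.748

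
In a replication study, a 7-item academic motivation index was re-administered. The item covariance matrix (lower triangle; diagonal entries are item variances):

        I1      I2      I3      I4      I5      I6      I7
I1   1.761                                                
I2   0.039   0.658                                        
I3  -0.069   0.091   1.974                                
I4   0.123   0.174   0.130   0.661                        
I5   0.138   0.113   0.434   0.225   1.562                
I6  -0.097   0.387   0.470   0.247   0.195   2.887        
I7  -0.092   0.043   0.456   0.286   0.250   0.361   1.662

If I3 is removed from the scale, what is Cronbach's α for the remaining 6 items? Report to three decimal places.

Remaining items: I1, I2, I4, I5, I6, I7 (k = 6).
Σσ²ᵢ = 1.761 + 0.658 + 0.661 + 1.562 + 2.887 + 1.662 = 9.191
total variance = 9.191 + 2 × 2.392 = 13.975
α (item deleted) = (6/5)·(1 − 9.191/13.975) = 0.411

α = 0.411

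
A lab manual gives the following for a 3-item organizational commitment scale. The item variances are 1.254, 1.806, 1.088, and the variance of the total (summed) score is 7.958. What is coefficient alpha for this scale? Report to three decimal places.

α = 0.718

sum of item variances = 1.254 + 1.806 + 1.088 = 4.148
α = (k/(k−1))·(1 − sum of item variances/total variance) = (3/2)·(1 − 4.148/7.958) = 0.718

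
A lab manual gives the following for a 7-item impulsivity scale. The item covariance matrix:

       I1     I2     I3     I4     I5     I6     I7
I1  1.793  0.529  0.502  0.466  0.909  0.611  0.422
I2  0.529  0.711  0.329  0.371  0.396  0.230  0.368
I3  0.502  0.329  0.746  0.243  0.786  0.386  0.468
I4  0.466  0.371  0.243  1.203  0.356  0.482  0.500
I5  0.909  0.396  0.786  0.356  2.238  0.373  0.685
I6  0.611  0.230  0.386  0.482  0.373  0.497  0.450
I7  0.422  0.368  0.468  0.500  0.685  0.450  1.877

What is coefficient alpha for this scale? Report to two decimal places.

Σσ²ᵢ = 1.793 + 0.711 + 0.746 + 1.203 + 2.238 + 0.497 + 1.877 = 9.065
Σ_{i<j} σ_ij = 9.862
σ²_T = 9.065 + 2 × 9.862 = 28.789
α = (k/(k−1))·(1 − Σσ²ᵢ/σ²_T) = (7/6)·(1 − 9.065/28.789) = 0.80

coefficient alpha = 0.80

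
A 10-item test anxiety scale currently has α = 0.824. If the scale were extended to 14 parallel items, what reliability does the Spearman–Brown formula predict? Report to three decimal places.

Length factor m = 14/10 = 1.4000
α' = m·α / (1 + (m−1)·α)
   = 14/10 × 0.824 / (1 + (14/10 − 1) × 0.824)
   = 1.1536 / 1.3296 = 0.868

predicted reliability = 0.868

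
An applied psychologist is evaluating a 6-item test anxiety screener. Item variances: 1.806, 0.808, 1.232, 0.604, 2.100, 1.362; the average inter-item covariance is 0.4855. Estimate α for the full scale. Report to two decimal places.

α = 0.78

sum of item variances = 1.806 + 0.808 + 1.232 + 0.604 + 2.100 + 1.362 = 7.912
Sum of the 15 distinct covariances = 15 × 0.4855 = 7.2825
Var(T) = sum of item variances + 2·Σcov = 7.912 + 2 × 7.2825 = 22.4770
α = (6/5)·(1 − 7.912/22.4770) = 0.78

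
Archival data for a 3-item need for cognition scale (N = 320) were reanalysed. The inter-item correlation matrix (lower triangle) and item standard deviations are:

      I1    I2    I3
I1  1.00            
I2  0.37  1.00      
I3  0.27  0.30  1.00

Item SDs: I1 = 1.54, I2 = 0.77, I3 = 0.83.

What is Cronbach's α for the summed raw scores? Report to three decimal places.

Cronbach's α = 0.522

Σσ²ᵢ = 1.54² + 0.77² + 0.83² = 3.6534
Covariances σ_ij = r_ij · s_i · s_j:
  σ(I1,I2) = 0.37 × 1.54 × 0.77 = 0.4387
  σ(I1,I3) = 0.27 × 1.54 × 0.83 = 0.3451
  σ(I2,I3) = 0.30 × 0.77 × 0.83 = 0.1917
σ²_T = Σσ²ᵢ + 2·Σσ_ij = 3.6534 + 2 × 0.9755 = 5.6044
α = (3/2)·(1 − 3.6534/5.6044) = 0.522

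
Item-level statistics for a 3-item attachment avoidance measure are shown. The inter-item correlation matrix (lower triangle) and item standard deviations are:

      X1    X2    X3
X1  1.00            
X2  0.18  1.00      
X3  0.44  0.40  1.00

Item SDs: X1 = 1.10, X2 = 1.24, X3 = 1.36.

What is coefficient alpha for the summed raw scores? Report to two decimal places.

α = 0.61

Σσ²ᵢ = 1.10² + 1.24² + 1.36² = 4.5972
Covariances σ_ij = r_ij · s_i · s_j:
  σ(X1,X2) = 0.18 × 1.10 × 1.24 = 0.2455
  σ(X1,X3) = 0.44 × 1.10 × 1.36 = 0.6582
  σ(X2,X3) = 0.40 × 1.24 × 1.36 = 0.6746
σ²_T = Σσ²ᵢ + 2·Σσ_ij = 4.5972 + 2 × 1.5783 = 7.7538
α = (3/2)·(1 − 4.5972/7.7538) = 0.61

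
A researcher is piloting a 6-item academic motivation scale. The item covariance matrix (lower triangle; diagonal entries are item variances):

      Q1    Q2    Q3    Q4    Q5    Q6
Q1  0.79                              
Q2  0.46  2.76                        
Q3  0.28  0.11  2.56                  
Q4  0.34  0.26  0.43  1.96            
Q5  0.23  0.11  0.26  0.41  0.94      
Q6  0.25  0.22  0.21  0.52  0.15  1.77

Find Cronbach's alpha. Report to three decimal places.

α = 0.528

Σσ²ᵢ = 0.79 + 2.76 + 2.56 + 1.96 + 0.94 + 1.77 = 10.78
Σ_{i<j} σ_ij = 4.24
σ²_total = 10.78 + 2 × 4.24 = 19.26
α = (k/(k−1))·(1 − Σσ²ᵢ/σ²_total) = (6/5)·(1 − 10.78/19.26) = 0.528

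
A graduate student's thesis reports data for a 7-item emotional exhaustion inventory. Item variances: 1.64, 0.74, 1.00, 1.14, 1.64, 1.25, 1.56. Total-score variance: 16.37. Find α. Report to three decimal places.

ΣVar(i) = 1.64 + 0.74 + 1.00 + 1.14 + 1.64 + 1.25 + 1.56 = 8.97
α = (k/(k−1))·(1 − ΣVar(i)/total variance) = (7/6)·(1 − 8.97/16.37) = 0.527

α = 0.527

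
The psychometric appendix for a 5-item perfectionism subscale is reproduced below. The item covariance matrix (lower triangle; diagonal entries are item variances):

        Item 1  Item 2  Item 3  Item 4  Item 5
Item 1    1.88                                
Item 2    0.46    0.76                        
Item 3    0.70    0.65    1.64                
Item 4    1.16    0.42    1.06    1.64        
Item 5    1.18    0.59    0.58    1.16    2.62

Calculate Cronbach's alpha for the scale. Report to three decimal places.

Σσᵢ² = 1.88 + 0.76 + 1.64 + 1.64 + 2.62 = 8.54
Sum of off-diagonal covariances = 7.96
total variance = 8.54 + 2 × 7.96 = 24.46
α = (k/(k−1))·(1 − Σσᵢ²/total variance) = (5/4)·(1 − 8.54/24.46) = 0.814

Cronbach's alpha = 0.814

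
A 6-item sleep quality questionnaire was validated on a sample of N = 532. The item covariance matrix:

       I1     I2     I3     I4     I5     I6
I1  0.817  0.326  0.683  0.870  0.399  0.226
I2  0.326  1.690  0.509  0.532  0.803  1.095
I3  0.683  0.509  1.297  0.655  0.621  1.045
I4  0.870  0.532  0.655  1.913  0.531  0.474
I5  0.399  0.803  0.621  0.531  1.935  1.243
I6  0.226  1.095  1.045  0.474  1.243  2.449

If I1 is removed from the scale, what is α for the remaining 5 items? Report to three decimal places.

α = 0.772

Remaining items: I2, I3, I4, I5, I6 (k = 5).
sum of item variances = 1.690 + 1.297 + 1.913 + 1.935 + 2.449 = 9.284
σ²_total = 9.284 + 2 × 7.508 = 24.300
α (item deleted) = (5/4)·(1 − 9.284/24.300) = 0.772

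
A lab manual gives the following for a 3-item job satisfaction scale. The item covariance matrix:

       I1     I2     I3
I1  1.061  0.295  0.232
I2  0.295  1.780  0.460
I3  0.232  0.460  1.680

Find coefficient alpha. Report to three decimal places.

Σσᵢ² = 1.061 + 1.780 + 1.680 = 4.521
Sum of off-diagonal covariances = 0.987
Var(T) = 4.521 + 2 × 0.987 = 6.495
α = (k/(k−1))·(1 − Σσᵢ²/Var(T)) = (3/2)·(1 − 4.521/6.495) = 0.456

α = 0.456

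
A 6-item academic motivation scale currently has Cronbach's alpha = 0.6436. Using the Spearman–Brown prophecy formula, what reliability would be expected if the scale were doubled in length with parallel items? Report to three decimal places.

Length factor m = 2
α' = m·α / (1 + (m−1)·α)
   = 2 × 0.6436 / (1 + (2 − 1) × 0.6436)
   = 1.2872 / 1.6436 = 0.783

predicted reliability = 0.783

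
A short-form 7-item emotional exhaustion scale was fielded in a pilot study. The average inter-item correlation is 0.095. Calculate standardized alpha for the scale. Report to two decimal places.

Standardized α = k·r̄ / (1 + (k−1)·r̄) = 7 × 0.095 / (1 + 6 × 0.095)
  = 0.6650 / 1.5700 = 0.42

α = 0.42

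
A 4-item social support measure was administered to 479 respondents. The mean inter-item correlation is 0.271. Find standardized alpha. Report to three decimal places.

Standardized α = k·r̄ / (1 + (k−1)·r̄) = 4 × 0.271 / (1 + 3 × 0.271)
  = 1.0840 / 1.8130 = 0.598

standardized alpha = 0.598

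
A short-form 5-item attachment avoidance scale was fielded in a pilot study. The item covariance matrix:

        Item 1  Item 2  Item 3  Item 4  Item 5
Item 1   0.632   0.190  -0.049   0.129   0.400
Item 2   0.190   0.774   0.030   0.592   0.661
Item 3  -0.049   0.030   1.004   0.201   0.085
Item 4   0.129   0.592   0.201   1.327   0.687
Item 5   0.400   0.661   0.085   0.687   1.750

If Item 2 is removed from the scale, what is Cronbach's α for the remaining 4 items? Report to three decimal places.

Cronbach's α = 0.509

Remaining items: Item 1, Item 3, Item 4, Item 5 (k = 4).
Σσ²ᵢ = 0.632 + 1.004 + 1.327 + 1.750 = 4.713
Var(T) = 4.713 + 2 × 1.453 = 7.619
α (item deleted) = (4/3)·(1 − 4.713/7.619) = 0.509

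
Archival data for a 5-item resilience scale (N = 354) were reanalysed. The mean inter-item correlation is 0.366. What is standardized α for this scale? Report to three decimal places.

standardized α = 0.743

Standardized α = k·r̄ / (1 + (k−1)·r̄) = 5 × 0.366 / (1 + 4 × 0.366)
  = 1.8300 / 2.4640 = 0.743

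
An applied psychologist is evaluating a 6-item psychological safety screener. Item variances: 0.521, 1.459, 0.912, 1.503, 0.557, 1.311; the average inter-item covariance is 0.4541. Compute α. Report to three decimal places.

α = 0.822

Σσᵢ² = 0.521 + 1.459 + 0.912 + 1.503 + 0.557 + 1.311 = 6.263
Sum of the 15 distinct covariances = 15 × 0.4541 = 6.8115
Var(T) = Σσᵢ² + 2·Σcov = 6.263 + 2 × 6.8115 = 19.8860
α = (6/5)·(1 − 6.263/19.8860) = 0.822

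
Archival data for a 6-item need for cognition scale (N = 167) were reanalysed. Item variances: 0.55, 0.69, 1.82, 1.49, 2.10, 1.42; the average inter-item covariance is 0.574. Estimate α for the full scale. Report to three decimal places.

α = 0.817

Σσᵢ² = 0.55 + 0.69 + 1.82 + 1.49 + 2.10 + 1.42 = 8.07
Sum of the 15 distinct covariances = 15 × 0.574 = 8.610
total variance = Σσᵢ² + 2·Σcov = 8.07 + 2 × 8.610 = 25.290
α = (6/5)·(1 − 8.07/25.290) = 0.817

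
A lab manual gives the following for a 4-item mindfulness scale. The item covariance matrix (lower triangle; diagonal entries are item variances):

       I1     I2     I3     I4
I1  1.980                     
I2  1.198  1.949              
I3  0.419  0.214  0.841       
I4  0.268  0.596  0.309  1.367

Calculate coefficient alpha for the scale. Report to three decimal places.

Σσᵢ² = 1.980 + 1.949 + 0.841 + 1.367 = 6.137
Sum of the distinct covariances = 3.004
σ²_total = 6.137 + 2 × 3.004 = 12.145
α = (k/(k−1))·(1 − Σσᵢ²/σ²_total) = (4/3)·(1 − 6.137/12.145) = 0.660

α = 0.660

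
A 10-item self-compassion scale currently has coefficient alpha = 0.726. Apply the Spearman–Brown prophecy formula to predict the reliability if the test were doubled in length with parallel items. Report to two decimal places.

predicted reliability = 0.84

Length factor m = 2
α' = m·α / (1 + (m−1)·α)
   = 2 × 0.726 / (1 + (2 − 1) × 0.726)
   = 1.4520 / 1.7260 = 0.84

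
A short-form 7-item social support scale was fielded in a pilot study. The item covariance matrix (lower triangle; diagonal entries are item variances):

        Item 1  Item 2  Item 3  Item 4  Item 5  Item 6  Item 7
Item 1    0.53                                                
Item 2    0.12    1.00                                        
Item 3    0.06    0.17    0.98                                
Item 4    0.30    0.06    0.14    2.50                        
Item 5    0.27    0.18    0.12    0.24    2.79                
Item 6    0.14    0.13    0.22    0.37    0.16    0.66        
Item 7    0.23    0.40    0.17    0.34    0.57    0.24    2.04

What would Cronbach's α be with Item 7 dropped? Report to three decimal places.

α = 0.465

Remaining items: Item 1, Item 2, Item 3, Item 4, Item 5, Item 6 (k = 6).
sum of item variances = 0.53 + 1.00 + 0.98 + 2.50 + 2.79 + 0.66 = 8.46
total variance = 8.46 + 2 × 2.68 = 13.82
α (item deleted) = (6/5)·(1 − 8.46/13.82) = 0.465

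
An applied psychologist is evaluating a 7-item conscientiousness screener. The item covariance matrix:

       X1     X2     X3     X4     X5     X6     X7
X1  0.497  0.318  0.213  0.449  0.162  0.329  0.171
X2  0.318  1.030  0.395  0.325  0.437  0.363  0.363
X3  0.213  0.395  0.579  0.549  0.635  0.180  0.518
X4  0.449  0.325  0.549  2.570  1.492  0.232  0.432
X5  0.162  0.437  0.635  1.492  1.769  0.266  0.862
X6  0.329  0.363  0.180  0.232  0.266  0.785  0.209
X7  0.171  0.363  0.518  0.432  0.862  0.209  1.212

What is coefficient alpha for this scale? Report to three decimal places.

α = 0.791

sum of item variances = 0.497 + 1.030 + 0.579 + 2.570 + 1.769 + 0.785 + 1.212 = 8.442
Σ_{i<j} σ_ij = 8.900
total variance = 8.442 + 2 × 8.900 = 26.242
α = (k/(k−1))·(1 − sum of item variances/total variance) = (7/6)·(1 − 8.442/26.242) = 0.791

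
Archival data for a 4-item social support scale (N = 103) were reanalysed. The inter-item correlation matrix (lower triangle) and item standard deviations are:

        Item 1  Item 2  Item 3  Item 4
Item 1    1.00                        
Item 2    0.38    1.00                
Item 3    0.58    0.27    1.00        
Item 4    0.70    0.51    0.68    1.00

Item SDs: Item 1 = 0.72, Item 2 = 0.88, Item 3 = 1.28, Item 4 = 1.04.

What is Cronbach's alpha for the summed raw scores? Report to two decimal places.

Σσ²ᵢ = 0.72² + 0.88² + 1.28² + 1.04² = 4.0128
Covariances σ_ij = r_ij · s_i · s_j:
  σ(Item 1,Item 2) = 0.38 × 0.72 × 0.88 = 0.2408
  σ(Item 1,Item 3) = 0.58 × 0.72 × 1.28 = 0.5345
  σ(Item 1,Item 4) = 0.70 × 0.72 × 1.04 = 0.5242
  σ(Item 2,Item 3) = 0.27 × 0.88 × 1.28 = 0.3041
  σ(Item 2,Item 4) = 0.51 × 0.88 × 1.04 = 0.4668
  σ(Item 3,Item 4) = 0.68 × 1.28 × 1.04 = 0.9052
σ²_T = Σσ²ᵢ + 2·Σσ_ij = 4.0128 + 2 × 2.9756 = 9.9640
α = (4/3)·(1 − 4.0128/9.9640) = 0.80

α = 0.80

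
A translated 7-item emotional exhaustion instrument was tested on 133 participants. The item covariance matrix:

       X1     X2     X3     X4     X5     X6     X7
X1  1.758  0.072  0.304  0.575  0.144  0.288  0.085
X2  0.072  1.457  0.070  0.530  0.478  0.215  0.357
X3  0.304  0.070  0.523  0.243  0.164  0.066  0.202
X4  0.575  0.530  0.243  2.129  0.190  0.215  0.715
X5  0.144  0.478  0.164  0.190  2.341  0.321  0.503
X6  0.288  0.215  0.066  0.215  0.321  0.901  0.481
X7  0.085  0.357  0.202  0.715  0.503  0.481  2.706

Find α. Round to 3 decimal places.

α = 0.598

Σσ²ᵢ = 1.758 + 1.457 + 0.523 + 2.129 + 2.341 + 0.901 + 2.706 = 11.815
Sum of the distinct covariances = 6.218
Var(T) = 11.815 + 2 × 6.218 = 24.251
α = (k/(k−1))·(1 − Σσ²ᵢ/Var(T)) = (7/6)·(1 − 11.815/24.251) = 0.598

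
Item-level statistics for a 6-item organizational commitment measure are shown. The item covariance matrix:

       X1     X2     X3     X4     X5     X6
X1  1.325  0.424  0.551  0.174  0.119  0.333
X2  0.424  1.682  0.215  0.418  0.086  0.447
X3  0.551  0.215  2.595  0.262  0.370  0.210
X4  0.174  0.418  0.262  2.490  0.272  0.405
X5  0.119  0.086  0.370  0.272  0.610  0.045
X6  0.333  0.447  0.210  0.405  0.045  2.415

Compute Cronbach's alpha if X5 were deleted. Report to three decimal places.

Cronbach's alpha = 0.495

Remaining items: X1, X2, X3, X4, X6 (k = 5).
sum of item variances = 1.325 + 1.682 + 2.595 + 2.490 + 2.415 = 10.507
σ²_T = 10.507 + 2 × 3.439 = 17.385
α (item deleted) = (5/4)·(1 − 10.507/17.385) = 0.495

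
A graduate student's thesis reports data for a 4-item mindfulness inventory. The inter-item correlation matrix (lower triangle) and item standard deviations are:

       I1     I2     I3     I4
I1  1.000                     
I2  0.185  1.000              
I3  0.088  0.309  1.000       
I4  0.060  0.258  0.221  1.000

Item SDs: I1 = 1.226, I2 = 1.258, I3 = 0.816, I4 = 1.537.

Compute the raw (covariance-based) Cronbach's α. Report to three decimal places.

Σσ²ᵢ = 1.226² + 1.258² + 0.816² + 1.537² = 6.1139
Covariances σ_ij = r_ij · s_i · s_j:
  σ(I1,I2) = 0.185 × 1.226 × 1.258 = 0.2853
  σ(I1,I3) = 0.088 × 1.226 × 0.816 = 0.0880
  σ(I1,I4) = 0.060 × 1.226 × 1.537 = 0.1131
  σ(I2,I3) = 0.309 × 1.258 × 0.816 = 0.3172
  σ(I2,I4) = 0.258 × 1.258 × 1.537 = 0.4989
  σ(I3,I4) = 0.221 × 0.816 × 1.537 = 0.2772
σ²_T = Σσ²ᵢ + 2·Σσ_ij = 6.1139 + 2 × 1.5797 = 9.2733
α = (4/3)·(1 − 6.1139/9.2733) = 0.454

α = 0.454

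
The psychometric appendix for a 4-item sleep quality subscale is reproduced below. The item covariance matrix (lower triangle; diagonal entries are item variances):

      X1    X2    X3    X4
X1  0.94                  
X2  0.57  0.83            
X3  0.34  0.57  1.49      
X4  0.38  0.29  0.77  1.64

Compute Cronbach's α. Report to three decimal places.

Σσ²ᵢ = 0.94 + 0.83 + 1.49 + 1.64 = 4.90
Σ_{i<j} σ_ij = 2.92
total variance = 4.90 + 2 × 2.92 = 10.74
α = (k/(k−1))·(1 − Σσ²ᵢ/total variance) = (4/3)·(1 − 4.90/10.74) = 0.725

Cronbach's α = 0.725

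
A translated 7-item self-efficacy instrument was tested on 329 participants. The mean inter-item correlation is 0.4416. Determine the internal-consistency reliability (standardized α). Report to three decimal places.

Standardized α = k·r̄ / (1 + (k−1)·r̄) = 7 × 0.4416 / (1 + 6 × 0.4416)
  = 3.0912 / 3.6496 = 0.847

α = 0.847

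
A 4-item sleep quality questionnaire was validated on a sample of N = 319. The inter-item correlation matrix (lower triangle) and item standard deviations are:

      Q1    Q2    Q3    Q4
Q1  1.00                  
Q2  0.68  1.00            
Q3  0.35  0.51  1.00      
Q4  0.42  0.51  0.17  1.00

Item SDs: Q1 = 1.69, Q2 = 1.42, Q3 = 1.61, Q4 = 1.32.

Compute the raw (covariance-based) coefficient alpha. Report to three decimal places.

Σσ²ᵢ = 1.69² + 1.42² + 1.61² + 1.32² = 9.2070
Covariances σ_ij = r_ij · s_i · s_j:
  σ(Q1,Q2) = 0.68 × 1.69 × 1.42 = 1.6319
  σ(Q1,Q3) = 0.35 × 1.69 × 1.61 = 0.9523
  σ(Q1,Q4) = 0.42 × 1.69 × 1.32 = 0.9369
  σ(Q2,Q3) = 0.51 × 1.42 × 1.61 = 1.1660
  σ(Q2,Q4) = 0.51 × 1.42 × 1.32 = 0.9559
  σ(Q3,Q4) = 0.17 × 1.61 × 1.32 = 0.3613
σ²_T = Σσ²ᵢ + 2·Σσ_ij = 9.2070 + 2 × 6.0043 = 21.2156
α = (4/3)·(1 − 9.2070/21.2156) = 0.755

α = 0.755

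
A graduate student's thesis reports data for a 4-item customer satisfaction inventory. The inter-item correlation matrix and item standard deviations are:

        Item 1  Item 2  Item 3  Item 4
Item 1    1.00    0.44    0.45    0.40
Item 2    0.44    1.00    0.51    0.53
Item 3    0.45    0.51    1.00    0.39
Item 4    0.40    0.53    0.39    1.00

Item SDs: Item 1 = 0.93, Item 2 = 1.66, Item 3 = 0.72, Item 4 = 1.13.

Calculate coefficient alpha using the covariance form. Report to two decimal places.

coefficient alpha = 0.73

Σσ²ᵢ = 0.93² + 1.66² + 0.72² + 1.13² = 5.4158
Covariances σ_ij = r_ij · s_i · s_j:
  σ(Item 1,Item 2) = 0.44 × 0.93 × 1.66 = 0.6793
  σ(Item 1,Item 3) = 0.45 × 0.93 × 0.72 = 0.3013
  σ(Item 1,Item 4) = 0.40 × 0.93 × 1.13 = 0.4204
  σ(Item 2,Item 3) = 0.51 × 1.66 × 0.72 = 0.6096
  σ(Item 2,Item 4) = 0.53 × 1.66 × 1.13 = 0.9942
  σ(Item 3,Item 4) = 0.39 × 0.72 × 1.13 = 0.3173
σ²_T = Σσ²ᵢ + 2·Σσ_ij = 5.4158 + 2 × 3.3221 = 12.0600
α = (4/3)·(1 − 5.4158/12.0600) = 0.73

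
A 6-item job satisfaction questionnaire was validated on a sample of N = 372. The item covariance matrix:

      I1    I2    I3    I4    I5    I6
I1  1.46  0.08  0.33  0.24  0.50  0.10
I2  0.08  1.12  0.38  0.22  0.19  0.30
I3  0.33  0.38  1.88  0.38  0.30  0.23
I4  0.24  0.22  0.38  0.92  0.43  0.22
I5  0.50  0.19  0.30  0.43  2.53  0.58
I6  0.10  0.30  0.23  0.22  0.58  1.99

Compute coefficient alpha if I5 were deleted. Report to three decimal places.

Remaining items: I1, I2, I3, I4, I6 (k = 5).
Σσ²ᵢ = 1.46 + 1.12 + 1.88 + 0.92 + 1.99 = 7.37
Var(T) = 7.37 + 2 × 2.48 = 12.33
α (item deleted) = (5/4)·(1 − 7.37/12.33) = 0.503

coefficient alpha = 0.503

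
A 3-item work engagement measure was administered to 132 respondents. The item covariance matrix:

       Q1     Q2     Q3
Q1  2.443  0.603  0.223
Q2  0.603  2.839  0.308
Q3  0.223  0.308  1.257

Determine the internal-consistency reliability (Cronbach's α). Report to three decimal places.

sum of item variances = 2.443 + 2.839 + 1.257 = 6.539
Sum of the distinct covariances = 1.134
total variance = 6.539 + 2 × 1.134 = 8.807
α = (k/(k−1))·(1 − sum of item variances/total variance) = (3/2)·(1 − 6.539/8.807) = 0.386

Cronbach's α = 0.386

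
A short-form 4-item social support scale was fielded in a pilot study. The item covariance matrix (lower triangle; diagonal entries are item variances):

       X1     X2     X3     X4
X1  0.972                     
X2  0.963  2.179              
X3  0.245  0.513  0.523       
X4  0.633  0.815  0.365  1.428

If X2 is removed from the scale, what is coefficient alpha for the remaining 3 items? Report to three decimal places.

Remaining items: X1, X3, X4 (k = 3).
sum of item variances = 0.972 + 0.523 + 1.428 = 2.923
σ²_total = 2.923 + 2 × 1.243 = 5.409
α (item deleted) = (3/2)·(1 − 2.923/5.409) = 0.689

α = 0.689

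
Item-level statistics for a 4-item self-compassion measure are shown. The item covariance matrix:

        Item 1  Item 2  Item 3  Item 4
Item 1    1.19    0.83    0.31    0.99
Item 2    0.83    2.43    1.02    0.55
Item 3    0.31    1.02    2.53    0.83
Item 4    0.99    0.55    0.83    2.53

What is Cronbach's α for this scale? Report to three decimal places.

α = 0.681

Σσᵢ² = 1.19 + 2.43 + 2.53 + 2.53 = 8.68
Σ_{i<j} σ_ij = 4.53
σ²_total = 8.68 + 2 × 4.53 = 17.74
α = (k/(k−1))·(1 − Σσᵢ²/σ²_total) = (4/3)·(1 − 8.68/17.74) = 0.681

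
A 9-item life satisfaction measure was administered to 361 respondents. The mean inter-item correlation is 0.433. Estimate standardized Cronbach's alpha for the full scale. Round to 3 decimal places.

Standardized α = k·r̄ / (1 + (k−1)·r̄) = 9 × 0.433 / (1 + 8 × 0.433)
  = 3.8970 / 4.4640 = 0.873

α = 0.873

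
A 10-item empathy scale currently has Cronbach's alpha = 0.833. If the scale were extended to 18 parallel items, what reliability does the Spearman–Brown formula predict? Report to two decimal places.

predicted reliability = 0.90

Length factor m = 18/10 = 1.8000
α' = m·α / (1 + (m−1)·α)
   = 18/10 × 0.833 / (1 + (18/10 − 1) × 0.833)
   = 1.4994 / 1.6664 = 0.90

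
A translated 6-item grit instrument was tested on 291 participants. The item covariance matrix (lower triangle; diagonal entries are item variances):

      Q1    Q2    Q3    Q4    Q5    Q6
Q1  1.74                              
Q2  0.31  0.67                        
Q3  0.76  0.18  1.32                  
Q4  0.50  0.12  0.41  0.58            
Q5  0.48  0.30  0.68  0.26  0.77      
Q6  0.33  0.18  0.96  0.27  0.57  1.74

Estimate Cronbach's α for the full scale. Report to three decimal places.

Σσ²ᵢ = 1.74 + 0.67 + 1.32 + 0.58 + 0.77 + 1.74 = 6.82
Sum of off-diagonal covariances = 6.31
Var(T) = 6.82 + 2 × 6.31 = 19.44
α = (k/(k−1))·(1 − Σσ²ᵢ/Var(T)) = (6/5)·(1 − 6.82/19.44) = 0.779

Cronbach's α = 0.779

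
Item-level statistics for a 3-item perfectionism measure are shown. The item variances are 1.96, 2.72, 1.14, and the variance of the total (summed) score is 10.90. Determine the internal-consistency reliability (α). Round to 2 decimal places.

sum of item variances = 1.96 + 2.72 + 1.14 = 5.82
α = (k/(k−1))·(1 − sum of item variances/total variance) = (3/2)·(1 − 5.82/10.90) = 0.70

α = 0.70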